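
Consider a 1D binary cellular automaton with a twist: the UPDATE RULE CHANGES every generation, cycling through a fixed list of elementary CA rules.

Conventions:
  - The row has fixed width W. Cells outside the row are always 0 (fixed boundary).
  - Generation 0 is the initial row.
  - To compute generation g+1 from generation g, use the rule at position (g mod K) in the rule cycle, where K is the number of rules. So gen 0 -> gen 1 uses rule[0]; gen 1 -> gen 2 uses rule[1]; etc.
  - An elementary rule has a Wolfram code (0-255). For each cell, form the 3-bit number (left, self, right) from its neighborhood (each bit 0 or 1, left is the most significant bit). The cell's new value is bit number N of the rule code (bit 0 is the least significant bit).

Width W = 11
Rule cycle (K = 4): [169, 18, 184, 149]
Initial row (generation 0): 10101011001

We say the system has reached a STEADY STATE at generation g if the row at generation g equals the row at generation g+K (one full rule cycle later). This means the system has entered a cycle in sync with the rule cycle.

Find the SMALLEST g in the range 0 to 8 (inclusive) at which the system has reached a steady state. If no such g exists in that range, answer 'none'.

Gen 0: 10101011001
Gen 1 (rule 169): 01010110000
Gen 2 (rule 18): 10000001000
Gen 3 (rule 184): 01000000100
Gen 4 (rule 149): 01111110111
Gen 5 (rule 169): 01111101110
Gen 6 (rule 18): 10000000001
Gen 7 (rule 184): 01000000000
Gen 8 (rule 149): 01111111111
Gen 9 (rule 169): 01111111110
Gen 10 (rule 18): 10000000001
Gen 11 (rule 184): 01000000000
Gen 12 (rule 149): 01111111111

Answer: 6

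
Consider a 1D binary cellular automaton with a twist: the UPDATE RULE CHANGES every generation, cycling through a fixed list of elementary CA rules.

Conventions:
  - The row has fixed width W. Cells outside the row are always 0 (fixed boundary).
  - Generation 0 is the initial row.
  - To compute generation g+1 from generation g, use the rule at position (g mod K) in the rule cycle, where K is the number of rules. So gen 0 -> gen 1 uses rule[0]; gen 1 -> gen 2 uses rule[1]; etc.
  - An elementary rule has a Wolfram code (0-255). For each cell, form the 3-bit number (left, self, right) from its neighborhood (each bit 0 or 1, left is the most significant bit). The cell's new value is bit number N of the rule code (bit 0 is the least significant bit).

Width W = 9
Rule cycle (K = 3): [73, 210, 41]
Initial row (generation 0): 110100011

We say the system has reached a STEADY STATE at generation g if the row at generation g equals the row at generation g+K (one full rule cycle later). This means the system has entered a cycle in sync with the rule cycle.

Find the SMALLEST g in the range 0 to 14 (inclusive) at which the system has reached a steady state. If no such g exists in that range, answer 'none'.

Gen 0: 110100011
Gen 1 (rule 73): 110001011
Gen 2 (rule 210): 011010001
Gen 3 (rule 41): 010100100
Gen 4 (rule 73): 000000001
Gen 5 (rule 210): 000000010
Gen 6 (rule 41): 111111000
Gen 7 (rule 73): 100001011
Gen 8 (rule 210): 010010001
Gen 9 (rule 41): 000000100
Gen 10 (rule 73): 111110001
Gen 11 (rule 210): 011111010
Gen 12 (rule 41): 010000100
Gen 13 (rule 73): 000110001
Gen 14 (rule 210): 001011010
Gen 15 (rule 41): 100110100
Gen 16 (rule 73): 000110001
Gen 17 (rule 210): 001011010

Answer: 13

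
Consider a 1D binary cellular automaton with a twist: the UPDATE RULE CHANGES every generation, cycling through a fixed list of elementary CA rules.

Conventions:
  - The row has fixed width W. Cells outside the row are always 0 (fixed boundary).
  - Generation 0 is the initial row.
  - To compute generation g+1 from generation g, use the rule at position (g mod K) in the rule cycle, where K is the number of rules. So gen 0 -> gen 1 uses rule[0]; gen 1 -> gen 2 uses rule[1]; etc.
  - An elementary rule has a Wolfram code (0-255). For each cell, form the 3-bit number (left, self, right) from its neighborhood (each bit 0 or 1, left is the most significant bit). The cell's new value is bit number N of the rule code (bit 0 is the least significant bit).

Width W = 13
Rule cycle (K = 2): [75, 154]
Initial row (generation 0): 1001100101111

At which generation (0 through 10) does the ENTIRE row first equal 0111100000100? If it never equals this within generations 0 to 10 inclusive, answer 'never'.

Answer: 6

Derivation:
Gen 0: 1001100101111
Gen 1 (rule 75): 0011101001001
Gen 2 (rule 154): 0111000110110
Gen 3 (rule 75): 1101011110110
Gen 4 (rule 154): 1000011100101
Gen 5 (rule 75): 0011110101000
Gen 6 (rule 154): 0111100000100
Gen 7 (rule 75): 1100101111001
Gen 8 (rule 154): 1011001110110
Gen 9 (rule 75): 0011011010110
Gen 10 (rule 154): 0110010000101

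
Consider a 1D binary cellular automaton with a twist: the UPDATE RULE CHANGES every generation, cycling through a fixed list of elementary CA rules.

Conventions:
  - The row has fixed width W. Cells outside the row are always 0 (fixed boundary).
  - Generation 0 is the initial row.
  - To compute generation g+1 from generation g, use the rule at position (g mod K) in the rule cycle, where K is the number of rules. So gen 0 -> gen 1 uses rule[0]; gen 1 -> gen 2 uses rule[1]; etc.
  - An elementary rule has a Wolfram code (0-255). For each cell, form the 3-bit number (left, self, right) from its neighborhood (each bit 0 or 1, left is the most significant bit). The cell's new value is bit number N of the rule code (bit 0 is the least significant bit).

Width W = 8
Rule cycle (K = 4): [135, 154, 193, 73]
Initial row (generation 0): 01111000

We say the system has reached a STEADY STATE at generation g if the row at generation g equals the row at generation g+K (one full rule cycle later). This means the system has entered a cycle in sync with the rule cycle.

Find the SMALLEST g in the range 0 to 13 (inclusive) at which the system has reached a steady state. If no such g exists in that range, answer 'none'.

Answer: none

Derivation:
Gen 0: 01111000
Gen 1 (rule 135): 10110011
Gen 2 (rule 154): 00101110
Gen 3 (rule 193): 10000110
Gen 4 (rule 73): 00110110
Gen 5 (rule 135): 11000000
Gen 6 (rule 154): 10100000
Gen 7 (rule 193): 00001111
Gen 8 (rule 73): 11101001
Gen 9 (rule 135): 01001011
Gen 10 (rule 154): 10110010
Gen 11 (rule 193): 00010000
Gen 12 (rule 73): 11000111
Gen 13 (rule 135): 00011010
Gen 14 (rule 154): 00110001
Gen 15 (rule 193): 10010100
Gen 16 (rule 73): 00000001
Gen 17 (rule 135): 11111111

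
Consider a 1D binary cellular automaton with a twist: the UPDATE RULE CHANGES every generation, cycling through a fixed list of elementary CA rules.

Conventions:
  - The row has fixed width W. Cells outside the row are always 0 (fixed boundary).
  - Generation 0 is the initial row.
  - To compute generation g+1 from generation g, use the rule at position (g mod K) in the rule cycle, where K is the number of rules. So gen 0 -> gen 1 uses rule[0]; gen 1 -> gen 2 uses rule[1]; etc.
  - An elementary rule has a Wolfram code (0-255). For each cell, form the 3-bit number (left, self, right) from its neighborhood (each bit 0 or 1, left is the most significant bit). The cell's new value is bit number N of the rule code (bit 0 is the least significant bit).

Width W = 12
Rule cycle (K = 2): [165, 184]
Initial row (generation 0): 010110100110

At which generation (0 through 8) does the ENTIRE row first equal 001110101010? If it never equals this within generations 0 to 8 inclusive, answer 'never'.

Answer: 6

Derivation:
Gen 0: 010110100110
Gen 1 (rule 165): 011001100000
Gen 2 (rule 184): 010101010000
Gen 3 (rule 165): 011111110111
Gen 4 (rule 184): 011111101110
Gen 5 (rule 165): 001111010100
Gen 6 (rule 184): 001110101010
Gen 7 (rule 165): 100101111110
Gen 8 (rule 184): 010011111101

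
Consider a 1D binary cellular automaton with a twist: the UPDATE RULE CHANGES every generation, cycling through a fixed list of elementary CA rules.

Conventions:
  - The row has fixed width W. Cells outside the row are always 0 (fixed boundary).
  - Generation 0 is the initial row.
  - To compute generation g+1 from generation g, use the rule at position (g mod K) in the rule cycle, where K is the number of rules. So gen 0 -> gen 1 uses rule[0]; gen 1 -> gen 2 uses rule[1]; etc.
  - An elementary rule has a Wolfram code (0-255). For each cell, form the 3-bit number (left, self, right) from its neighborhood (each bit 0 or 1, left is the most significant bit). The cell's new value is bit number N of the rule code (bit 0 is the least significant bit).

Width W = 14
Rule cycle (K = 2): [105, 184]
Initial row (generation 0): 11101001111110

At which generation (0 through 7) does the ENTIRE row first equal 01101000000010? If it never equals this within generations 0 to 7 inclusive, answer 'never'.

Gen 0: 11101001111110
Gen 1 (rule 105): 10110001000010
Gen 2 (rule 184): 01101000100001
Gen 3 (rule 105): 01110010001100
Gen 4 (rule 184): 01101001001010
Gen 5 (rule 105): 01110000000100
Gen 6 (rule 184): 01101000000010
Gen 7 (rule 105): 01110011111000

Answer: 6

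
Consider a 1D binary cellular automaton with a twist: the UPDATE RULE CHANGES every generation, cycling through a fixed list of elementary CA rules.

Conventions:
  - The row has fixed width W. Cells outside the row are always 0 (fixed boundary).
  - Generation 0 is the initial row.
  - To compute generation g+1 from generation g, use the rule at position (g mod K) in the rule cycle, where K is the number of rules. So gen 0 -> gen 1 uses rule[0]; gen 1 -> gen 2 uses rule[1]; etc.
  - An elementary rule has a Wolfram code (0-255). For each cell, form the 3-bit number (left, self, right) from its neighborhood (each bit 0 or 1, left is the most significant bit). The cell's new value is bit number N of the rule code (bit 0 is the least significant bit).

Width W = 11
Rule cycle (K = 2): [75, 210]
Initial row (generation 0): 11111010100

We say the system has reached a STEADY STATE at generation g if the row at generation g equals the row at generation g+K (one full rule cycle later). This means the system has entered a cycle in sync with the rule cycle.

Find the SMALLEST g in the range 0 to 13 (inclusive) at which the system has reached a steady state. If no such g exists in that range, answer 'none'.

Answer: 10

Derivation:
Gen 0: 11111010100
Gen 1 (rule 75): 10001000001
Gen 2 (rule 210): 01010100010
Gen 3 (rule 75): 10000001100
Gen 4 (rule 210): 01000010110
Gen 5 (rule 75): 10011100110
Gen 6 (rule 210): 01101111011
Gen 7 (rule 75): 11101001011
Gen 8 (rule 210): 01100110001
Gen 9 (rule 75): 11101110110
Gen 10 (rule 210): 01100110011
Gen 11 (rule 75): 11101110111
Gen 12 (rule 210): 01100110011
Gen 13 (rule 75): 11101110111
Gen 14 (rule 210): 01100110011
Gen 15 (rule 75): 11101110111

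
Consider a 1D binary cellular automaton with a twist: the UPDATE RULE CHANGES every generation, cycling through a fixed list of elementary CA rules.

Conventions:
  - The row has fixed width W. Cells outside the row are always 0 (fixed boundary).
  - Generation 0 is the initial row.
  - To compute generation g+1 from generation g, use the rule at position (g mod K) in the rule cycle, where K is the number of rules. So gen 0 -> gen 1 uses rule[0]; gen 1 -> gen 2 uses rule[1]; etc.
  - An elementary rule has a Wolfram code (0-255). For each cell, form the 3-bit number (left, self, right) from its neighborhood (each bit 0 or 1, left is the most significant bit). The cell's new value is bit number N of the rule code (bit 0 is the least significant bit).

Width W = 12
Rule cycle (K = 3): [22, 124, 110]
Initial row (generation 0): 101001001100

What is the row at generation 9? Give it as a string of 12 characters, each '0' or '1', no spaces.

Answer: 101011111000

Derivation:
Gen 0: 101001001100
Gen 1 (rule 22): 101111110010
Gen 2 (rule 124): 111000011011
Gen 3 (rule 110): 101000111111
Gen 4 (rule 22): 101101000000
Gen 5 (rule 124): 111111100000
Gen 6 (rule 110): 100000100000
Gen 7 (rule 22): 110001110000
Gen 8 (rule 124): 111001011000
Gen 9 (rule 110): 101011111000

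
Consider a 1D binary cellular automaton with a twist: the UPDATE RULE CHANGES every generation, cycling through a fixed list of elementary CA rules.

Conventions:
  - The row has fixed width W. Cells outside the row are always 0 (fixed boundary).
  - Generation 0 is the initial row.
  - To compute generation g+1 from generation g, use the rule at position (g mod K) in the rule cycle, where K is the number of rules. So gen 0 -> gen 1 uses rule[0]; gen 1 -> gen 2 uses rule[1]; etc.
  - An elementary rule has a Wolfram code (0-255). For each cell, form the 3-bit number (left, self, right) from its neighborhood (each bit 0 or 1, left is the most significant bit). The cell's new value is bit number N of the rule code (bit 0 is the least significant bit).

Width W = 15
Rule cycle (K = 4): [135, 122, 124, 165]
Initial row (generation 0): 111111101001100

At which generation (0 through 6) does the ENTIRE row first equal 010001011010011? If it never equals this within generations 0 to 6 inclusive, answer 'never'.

Answer: never

Derivation:
Gen 0: 111111101001100
Gen 1 (rule 135): 011111001010001
Gen 2 (rule 122): 110001110101010
Gen 3 (rule 124): 111001011111111
Gen 4 (rule 165): 010001101111110
Gen 5 (rule 135): 110110000111100
Gen 6 (rule 122): 111111001100110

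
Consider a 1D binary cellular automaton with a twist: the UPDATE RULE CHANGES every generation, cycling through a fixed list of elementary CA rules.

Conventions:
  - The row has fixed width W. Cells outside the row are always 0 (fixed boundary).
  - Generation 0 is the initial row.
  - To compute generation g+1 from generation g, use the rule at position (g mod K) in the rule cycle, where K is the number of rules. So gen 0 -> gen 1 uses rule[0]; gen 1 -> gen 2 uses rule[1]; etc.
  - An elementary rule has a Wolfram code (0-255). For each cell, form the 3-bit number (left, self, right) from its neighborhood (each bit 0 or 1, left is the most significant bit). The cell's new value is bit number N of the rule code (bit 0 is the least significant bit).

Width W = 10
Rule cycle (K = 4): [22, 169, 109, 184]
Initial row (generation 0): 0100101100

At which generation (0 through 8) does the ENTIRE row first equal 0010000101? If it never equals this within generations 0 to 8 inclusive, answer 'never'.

Gen 0: 0100101100
Gen 1 (rule 22): 1111100010
Gen 2 (rule 169): 1111001000
Gen 3 (rule 109): 1001001011
Gen 4 (rule 184): 0100100110
Gen 5 (rule 22): 1111111001
Gen 6 (rule 169): 1111110000
Gen 7 (rule 109): 1000010111
Gen 8 (rule 184): 0100001110

Answer: never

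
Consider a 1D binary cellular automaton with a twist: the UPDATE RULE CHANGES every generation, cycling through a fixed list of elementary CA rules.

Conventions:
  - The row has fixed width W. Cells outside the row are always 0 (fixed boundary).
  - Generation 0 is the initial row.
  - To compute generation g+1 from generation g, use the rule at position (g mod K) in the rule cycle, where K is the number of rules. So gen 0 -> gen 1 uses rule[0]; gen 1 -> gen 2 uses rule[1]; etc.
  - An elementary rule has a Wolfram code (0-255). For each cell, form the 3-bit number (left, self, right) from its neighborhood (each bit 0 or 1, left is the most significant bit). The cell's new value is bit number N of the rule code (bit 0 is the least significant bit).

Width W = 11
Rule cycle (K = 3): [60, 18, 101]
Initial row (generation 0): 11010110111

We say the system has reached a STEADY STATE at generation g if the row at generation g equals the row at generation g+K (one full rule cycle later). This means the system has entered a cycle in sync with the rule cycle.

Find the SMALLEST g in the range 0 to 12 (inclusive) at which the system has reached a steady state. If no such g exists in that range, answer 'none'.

Answer: none

Derivation:
Gen 0: 11010110111
Gen 1 (rule 60): 10111101100
Gen 2 (rule 18): 00000000010
Gen 3 (rule 101): 11111111010
Gen 4 (rule 60): 10000000111
Gen 5 (rule 18): 01000001000
Gen 6 (rule 101): 01011101011
Gen 7 (rule 60): 01110011110
Gen 8 (rule 18): 10001100001
Gen 9 (rule 101): 10100101101
Gen 10 (rule 60): 11110111011
Gen 11 (rule 18): 00000000000
Gen 12 (rule 101): 11111111111
Gen 13 (rule 60): 10000000000
Gen 14 (rule 18): 01000000000
Gen 15 (rule 101): 01011111111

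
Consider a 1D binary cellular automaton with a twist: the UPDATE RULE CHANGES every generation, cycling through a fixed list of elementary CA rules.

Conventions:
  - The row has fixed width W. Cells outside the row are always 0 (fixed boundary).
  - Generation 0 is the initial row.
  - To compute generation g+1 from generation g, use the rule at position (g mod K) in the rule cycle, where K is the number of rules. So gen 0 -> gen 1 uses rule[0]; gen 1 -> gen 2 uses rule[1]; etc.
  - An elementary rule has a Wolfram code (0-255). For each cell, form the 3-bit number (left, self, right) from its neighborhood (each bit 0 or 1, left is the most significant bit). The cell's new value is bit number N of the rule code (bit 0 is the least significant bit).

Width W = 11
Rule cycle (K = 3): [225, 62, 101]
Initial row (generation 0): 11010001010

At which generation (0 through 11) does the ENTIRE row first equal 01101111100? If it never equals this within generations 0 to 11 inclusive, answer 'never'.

Answer: never

Derivation:
Gen 0: 11010001010
Gen 1 (rule 225): 01100100100
Gen 2 (rule 62): 11011111110
Gen 3 (rule 101): 01100000010
Gen 4 (rule 225): 00101111000
Gen 5 (rule 62): 01111000100
Gen 6 (rule 101): 00001010101
Gen 7 (rule 225): 11100101010
Gen 8 (rule 62): 10011111111
Gen 9 (rule 101): 10000000001
Gen 10 (rule 225): 00111111100
Gen 11 (rule 62): 01100000010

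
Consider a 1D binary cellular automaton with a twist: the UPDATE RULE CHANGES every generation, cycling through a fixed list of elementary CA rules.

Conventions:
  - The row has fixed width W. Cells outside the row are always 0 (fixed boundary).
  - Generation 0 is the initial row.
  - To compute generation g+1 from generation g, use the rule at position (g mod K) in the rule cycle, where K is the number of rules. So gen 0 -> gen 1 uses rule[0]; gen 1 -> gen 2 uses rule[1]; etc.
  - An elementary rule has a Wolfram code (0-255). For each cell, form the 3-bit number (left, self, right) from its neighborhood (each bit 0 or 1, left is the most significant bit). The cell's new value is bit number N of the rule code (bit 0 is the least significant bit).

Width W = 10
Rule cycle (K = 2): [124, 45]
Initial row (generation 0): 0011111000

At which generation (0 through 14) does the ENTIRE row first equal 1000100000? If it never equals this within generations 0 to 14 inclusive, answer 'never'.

Answer: never

Derivation:
Gen 0: 0011111000
Gen 1 (rule 124): 0010001100
Gen 2 (rule 45): 1010101001
Gen 3 (rule 124): 1111111101
Gen 4 (rule 45): 1000000011
Gen 5 (rule 124): 1100000011
Gen 6 (rule 45): 1001111010
Gen 7 (rule 124): 1101001111
Gen 8 (rule 45): 1011001000
Gen 9 (rule 124): 1111101100
Gen 10 (rule 45): 1000011001
Gen 11 (rule 124): 1100011101
Gen 12 (rule 45): 1001010011
Gen 13 (rule 124): 1101111011
Gen 14 (rule 45): 1011000110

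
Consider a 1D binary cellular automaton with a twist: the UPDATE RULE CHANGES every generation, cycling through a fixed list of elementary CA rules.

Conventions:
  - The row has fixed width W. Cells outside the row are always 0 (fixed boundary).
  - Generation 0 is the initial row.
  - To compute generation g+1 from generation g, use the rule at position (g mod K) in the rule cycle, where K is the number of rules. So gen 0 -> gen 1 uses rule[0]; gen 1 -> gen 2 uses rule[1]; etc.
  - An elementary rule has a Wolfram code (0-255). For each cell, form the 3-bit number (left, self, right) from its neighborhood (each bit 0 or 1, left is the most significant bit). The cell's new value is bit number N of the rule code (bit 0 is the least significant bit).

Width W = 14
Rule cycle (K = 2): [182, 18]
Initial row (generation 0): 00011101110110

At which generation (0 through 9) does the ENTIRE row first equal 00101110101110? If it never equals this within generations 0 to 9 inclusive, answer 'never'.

Gen 0: 00011101110110
Gen 1 (rule 182): 00101010101001
Gen 2 (rule 18): 01000000000110
Gen 3 (rule 182): 11100000001001
Gen 4 (rule 18): 00010000010110
Gen 5 (rule 182): 00111000111001
Gen 6 (rule 18): 01000101000110
Gen 7 (rule 182): 11101111101001
Gen 8 (rule 18): 00000000000110
Gen 9 (rule 182): 00000000001001

Answer: never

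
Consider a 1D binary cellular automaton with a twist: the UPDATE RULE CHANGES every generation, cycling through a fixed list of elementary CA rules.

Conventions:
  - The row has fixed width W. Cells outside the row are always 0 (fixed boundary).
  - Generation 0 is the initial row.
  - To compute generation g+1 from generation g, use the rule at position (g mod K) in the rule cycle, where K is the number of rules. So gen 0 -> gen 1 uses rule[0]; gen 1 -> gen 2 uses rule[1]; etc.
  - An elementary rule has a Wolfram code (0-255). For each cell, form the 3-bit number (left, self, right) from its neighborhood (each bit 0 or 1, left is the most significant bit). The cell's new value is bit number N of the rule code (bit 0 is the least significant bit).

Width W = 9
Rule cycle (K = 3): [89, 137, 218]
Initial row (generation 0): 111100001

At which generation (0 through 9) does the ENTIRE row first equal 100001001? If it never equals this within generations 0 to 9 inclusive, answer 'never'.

Gen 0: 111100001
Gen 1 (rule 89): 100111100
Gen 2 (rule 137): 000111001
Gen 3 (rule 218): 001111110
Gen 4 (rule 89): 101000011
Gen 5 (rule 137): 000011010
Gen 6 (rule 218): 000111001
Gen 7 (rule 89): 110101100
Gen 8 (rule 137): 100001001
Gen 9 (rule 218): 010010110

Answer: 8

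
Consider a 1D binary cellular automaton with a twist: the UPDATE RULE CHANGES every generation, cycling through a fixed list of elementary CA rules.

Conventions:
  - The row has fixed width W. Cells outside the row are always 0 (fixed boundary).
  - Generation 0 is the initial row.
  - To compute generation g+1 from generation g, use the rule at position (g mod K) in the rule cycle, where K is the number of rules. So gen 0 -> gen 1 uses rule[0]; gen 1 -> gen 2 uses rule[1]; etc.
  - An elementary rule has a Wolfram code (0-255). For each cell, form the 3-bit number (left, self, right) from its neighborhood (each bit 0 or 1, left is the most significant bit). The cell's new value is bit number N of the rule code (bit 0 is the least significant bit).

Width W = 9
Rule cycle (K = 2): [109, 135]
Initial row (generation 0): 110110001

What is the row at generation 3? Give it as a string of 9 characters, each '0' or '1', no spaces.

Answer: 010100111

Derivation:
Gen 0: 110110001
Gen 1 (rule 109): 111110101
Gen 2 (rule 135): 011100101
Gen 3 (rule 109): 010100111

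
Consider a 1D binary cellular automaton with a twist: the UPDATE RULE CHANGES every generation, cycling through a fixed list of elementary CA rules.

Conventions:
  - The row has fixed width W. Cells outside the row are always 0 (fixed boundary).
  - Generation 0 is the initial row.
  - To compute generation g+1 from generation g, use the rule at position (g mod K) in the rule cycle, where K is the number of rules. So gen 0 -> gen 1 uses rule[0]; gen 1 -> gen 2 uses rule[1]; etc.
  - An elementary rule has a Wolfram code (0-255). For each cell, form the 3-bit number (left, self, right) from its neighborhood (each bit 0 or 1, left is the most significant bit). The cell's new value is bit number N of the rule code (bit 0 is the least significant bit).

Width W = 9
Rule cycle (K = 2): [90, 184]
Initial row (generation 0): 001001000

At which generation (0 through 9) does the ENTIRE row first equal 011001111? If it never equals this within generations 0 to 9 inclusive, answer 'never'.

Answer: never

Derivation:
Gen 0: 001001000
Gen 1 (rule 90): 010110100
Gen 2 (rule 184): 001101010
Gen 3 (rule 90): 011100001
Gen 4 (rule 184): 011010000
Gen 5 (rule 90): 111001000
Gen 6 (rule 184): 110100100
Gen 7 (rule 90): 110011010
Gen 8 (rule 184): 101010101
Gen 9 (rule 90): 000000000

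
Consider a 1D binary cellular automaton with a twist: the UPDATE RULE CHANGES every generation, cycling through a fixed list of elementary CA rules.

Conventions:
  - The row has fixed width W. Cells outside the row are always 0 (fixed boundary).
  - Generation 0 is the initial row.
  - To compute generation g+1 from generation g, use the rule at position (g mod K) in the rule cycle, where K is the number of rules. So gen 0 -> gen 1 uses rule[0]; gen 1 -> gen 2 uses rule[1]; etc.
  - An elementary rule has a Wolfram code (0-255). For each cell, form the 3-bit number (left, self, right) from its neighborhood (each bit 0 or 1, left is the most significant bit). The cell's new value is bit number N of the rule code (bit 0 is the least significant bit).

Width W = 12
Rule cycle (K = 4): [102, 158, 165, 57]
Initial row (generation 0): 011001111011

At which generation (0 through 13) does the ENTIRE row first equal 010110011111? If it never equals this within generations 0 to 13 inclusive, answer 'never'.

Answer: never

Derivation:
Gen 0: 011001111011
Gen 1 (rule 102): 101010001101
Gen 2 (rule 158): 101011011001
Gen 3 (rule 165): 111100100001
Gen 4 (rule 57): 100010011100
Gen 5 (rule 102): 100110100100
Gen 6 (rule 158): 111100111110
Gen 7 (rule 165): 011000011100
Gen 8 (rule 57): 010111010011
Gen 9 (rule 102): 111001110101
Gen 10 (rule 158): 110111100101
Gen 11 (rule 165): 001011000111
Gen 12 (rule 57): 100110110100
Gen 13 (rule 102): 101011011100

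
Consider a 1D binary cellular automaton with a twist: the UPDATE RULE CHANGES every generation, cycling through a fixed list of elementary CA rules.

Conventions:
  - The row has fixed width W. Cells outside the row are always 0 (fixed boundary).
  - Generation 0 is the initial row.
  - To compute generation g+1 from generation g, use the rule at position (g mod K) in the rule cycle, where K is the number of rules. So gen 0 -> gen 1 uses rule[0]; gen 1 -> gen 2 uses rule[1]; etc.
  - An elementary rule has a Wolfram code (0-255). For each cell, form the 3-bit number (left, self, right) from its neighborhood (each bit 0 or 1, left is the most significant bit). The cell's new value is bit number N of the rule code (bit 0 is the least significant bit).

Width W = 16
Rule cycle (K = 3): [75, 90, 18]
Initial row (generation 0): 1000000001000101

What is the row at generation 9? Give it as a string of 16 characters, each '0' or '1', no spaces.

Gen 0: 1000000001000101
Gen 1 (rule 75): 0011111110011000
Gen 2 (rule 90): 0110000011111100
Gen 3 (rule 18): 1001000100000010
Gen 4 (rule 75): 0010011001111100
Gen 5 (rule 90): 0101111111000110
Gen 6 (rule 18): 1000000000101001
Gen 7 (rule 75): 0011111111000010
Gen 8 (rule 90): 0110000001100101
Gen 9 (rule 18): 1001000010011000

Answer: 1001000010011000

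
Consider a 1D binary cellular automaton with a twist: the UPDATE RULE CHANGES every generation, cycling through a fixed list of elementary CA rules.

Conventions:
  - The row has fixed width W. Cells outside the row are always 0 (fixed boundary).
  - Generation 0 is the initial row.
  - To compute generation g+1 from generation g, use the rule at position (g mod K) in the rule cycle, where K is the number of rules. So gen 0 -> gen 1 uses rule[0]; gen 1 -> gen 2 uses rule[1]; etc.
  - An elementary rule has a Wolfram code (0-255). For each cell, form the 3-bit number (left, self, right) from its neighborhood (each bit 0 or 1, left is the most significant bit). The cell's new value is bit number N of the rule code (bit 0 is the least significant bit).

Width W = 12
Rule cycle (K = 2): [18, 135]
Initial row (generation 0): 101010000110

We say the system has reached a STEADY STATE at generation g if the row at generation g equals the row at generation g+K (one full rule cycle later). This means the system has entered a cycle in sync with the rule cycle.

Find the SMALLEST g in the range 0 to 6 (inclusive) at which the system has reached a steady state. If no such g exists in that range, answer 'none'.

Answer: 3

Derivation:
Gen 0: 101010000110
Gen 1 (rule 18): 000001001001
Gen 2 (rule 135): 111111011011
Gen 3 (rule 18): 000000000000
Gen 4 (rule 135): 111111111111
Gen 5 (rule 18): 000000000000
Gen 6 (rule 135): 111111111111
Gen 7 (rule 18): 000000000000
Gen 8 (rule 135): 111111111111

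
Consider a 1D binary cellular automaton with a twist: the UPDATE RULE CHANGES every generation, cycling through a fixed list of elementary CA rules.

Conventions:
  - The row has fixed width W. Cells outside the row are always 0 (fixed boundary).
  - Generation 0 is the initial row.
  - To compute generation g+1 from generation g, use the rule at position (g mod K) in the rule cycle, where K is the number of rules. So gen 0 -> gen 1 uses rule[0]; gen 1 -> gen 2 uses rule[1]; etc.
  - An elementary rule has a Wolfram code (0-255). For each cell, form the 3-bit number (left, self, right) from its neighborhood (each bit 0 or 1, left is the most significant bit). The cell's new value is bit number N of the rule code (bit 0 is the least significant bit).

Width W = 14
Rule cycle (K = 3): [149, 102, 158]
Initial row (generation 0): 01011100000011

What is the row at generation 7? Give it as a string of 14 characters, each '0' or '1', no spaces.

Gen 0: 01011100000011
Gen 1 (rule 149): 01001011111000
Gen 2 (rule 102): 11011100001000
Gen 3 (rule 158): 10011010011100
Gen 4 (rule 149): 11000011001011
Gen 5 (rule 102): 01000101011101
Gen 6 (rule 158): 11101101011001
Gen 7 (rule 149): 01000001000101

Answer: 01000001000101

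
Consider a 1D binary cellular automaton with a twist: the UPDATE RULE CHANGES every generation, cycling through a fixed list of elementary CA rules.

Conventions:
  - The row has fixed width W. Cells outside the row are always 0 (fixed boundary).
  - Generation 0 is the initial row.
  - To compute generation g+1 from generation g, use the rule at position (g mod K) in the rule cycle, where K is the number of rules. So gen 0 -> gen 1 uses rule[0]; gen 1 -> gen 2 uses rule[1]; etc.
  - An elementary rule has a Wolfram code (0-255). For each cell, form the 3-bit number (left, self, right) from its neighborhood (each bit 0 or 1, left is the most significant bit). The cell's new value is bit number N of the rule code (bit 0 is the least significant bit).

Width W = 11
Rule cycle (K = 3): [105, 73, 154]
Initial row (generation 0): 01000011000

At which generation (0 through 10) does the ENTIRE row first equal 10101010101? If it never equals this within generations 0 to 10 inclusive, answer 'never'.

Answer: never

Derivation:
Gen 0: 01000011000
Gen 1 (rule 105): 00011011011
Gen 2 (rule 73): 11011011011
Gen 3 (rule 154): 10010010010
Gen 4 (rule 105): 00000000000
Gen 5 (rule 73): 11111111111
Gen 6 (rule 154): 11111111110
Gen 7 (rule 105): 10000000010
Gen 8 (rule 73): 00111111000
Gen 9 (rule 154): 01111110100
Gen 10 (rule 105): 01000011001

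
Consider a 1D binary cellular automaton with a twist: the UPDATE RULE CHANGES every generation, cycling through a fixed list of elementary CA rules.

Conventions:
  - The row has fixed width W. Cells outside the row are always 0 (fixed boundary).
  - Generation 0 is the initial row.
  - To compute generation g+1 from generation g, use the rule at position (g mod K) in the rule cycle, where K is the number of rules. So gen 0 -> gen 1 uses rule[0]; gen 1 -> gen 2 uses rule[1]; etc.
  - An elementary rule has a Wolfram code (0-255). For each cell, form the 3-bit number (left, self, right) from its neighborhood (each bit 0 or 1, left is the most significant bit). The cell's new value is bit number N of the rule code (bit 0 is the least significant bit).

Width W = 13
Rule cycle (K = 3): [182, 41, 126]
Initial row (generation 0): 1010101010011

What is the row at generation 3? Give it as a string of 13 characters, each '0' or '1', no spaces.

Gen 0: 1010101010011
Gen 1 (rule 182): 1111111111100
Gen 2 (rule 41): 1000000000001
Gen 3 (rule 126): 1100000000011

Answer: 1100000000011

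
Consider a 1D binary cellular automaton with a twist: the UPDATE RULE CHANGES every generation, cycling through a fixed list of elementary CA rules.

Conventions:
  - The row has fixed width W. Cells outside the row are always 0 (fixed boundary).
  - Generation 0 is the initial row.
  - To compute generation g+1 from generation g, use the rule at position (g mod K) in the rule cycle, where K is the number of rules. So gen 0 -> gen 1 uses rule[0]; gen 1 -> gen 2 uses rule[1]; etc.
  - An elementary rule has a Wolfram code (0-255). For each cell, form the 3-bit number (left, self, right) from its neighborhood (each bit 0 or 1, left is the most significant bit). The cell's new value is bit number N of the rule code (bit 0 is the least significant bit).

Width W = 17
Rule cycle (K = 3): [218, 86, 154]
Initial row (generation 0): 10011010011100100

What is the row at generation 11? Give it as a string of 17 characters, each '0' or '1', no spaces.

Answer: 00111001110010110

Derivation:
Gen 0: 10011010011100100
Gen 1 (rule 218): 01111001111111010
Gen 2 (rule 86): 10001110000001011
Gen 3 (rule 154): 01011101000010010
Gen 4 (rule 218): 10011100100101101
Gen 5 (rule 86): 11100111111100101
Gen 6 (rule 154): 11011111111011000
Gen 7 (rule 218): 11011111111011100
Gen 8 (rule 86): 01000000001000110
Gen 9 (rule 154): 10100000010101101
Gen 10 (rule 218): 00010000100001100
Gen 11 (rule 86): 00111001110010110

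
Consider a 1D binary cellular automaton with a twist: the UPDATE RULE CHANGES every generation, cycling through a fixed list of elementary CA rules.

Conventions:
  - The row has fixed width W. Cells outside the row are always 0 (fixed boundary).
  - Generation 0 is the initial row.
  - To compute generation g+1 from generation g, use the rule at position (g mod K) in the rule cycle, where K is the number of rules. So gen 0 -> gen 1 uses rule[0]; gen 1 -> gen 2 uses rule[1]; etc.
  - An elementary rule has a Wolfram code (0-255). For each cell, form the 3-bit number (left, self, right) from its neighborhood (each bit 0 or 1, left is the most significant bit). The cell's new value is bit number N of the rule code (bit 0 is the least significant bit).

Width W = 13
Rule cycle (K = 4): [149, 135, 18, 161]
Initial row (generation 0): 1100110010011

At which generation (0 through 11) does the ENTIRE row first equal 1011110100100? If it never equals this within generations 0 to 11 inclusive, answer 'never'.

Answer: never

Derivation:
Gen 0: 1100110010011
Gen 1 (rule 149): 0010001011000
Gen 2 (rule 135): 1110111000011
Gen 3 (rule 18): 0000000100100
Gen 4 (rule 161): 1111110000001
Gen 5 (rule 149): 0111101111101
Gen 6 (rule 135): 1011000111001
Gen 7 (rule 18): 0000101000110
Gen 8 (rule 161): 1110010010000
Gen 9 (rule 149): 0101011011111
Gen 10 (rule 135): 1101000001110
Gen 11 (rule 18): 0000100010001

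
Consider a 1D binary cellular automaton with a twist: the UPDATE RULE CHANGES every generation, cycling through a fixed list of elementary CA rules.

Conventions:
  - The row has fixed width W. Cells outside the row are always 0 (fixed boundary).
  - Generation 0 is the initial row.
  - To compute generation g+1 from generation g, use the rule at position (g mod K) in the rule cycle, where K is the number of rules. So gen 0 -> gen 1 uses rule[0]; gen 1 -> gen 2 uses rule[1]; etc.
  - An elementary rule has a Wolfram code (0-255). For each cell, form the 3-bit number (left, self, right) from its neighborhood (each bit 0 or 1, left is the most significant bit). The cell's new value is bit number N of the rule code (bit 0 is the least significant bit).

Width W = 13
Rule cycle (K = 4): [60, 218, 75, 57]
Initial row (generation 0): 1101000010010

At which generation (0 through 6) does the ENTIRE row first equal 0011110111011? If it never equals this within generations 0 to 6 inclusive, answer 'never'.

Answer: 2

Derivation:
Gen 0: 1101000010010
Gen 1 (rule 60): 1011100011011
Gen 2 (rule 218): 0011110111011
Gen 3 (rule 75): 1110010101011
Gen 4 (rule 57): 1001001010110
Gen 5 (rule 60): 1101101111101
Gen 6 (rule 218): 1101101111100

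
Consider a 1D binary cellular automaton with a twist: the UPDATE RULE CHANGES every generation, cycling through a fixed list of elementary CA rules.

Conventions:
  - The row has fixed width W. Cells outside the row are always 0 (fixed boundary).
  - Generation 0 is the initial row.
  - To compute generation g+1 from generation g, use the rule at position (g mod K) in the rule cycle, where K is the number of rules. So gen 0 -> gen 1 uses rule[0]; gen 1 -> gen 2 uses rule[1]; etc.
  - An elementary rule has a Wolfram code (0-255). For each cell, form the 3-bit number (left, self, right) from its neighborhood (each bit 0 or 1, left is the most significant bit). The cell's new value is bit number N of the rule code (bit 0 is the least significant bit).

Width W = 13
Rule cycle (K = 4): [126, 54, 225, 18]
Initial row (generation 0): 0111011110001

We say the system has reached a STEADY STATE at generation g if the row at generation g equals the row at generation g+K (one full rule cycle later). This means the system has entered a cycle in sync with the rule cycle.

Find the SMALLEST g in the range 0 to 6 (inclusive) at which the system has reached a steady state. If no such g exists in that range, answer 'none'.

Answer: 6

Derivation:
Gen 0: 0111011110001
Gen 1 (rule 126): 1101110011011
Gen 2 (rule 54): 0010001100100
Gen 3 (rule 225): 1000100100001
Gen 4 (rule 18): 0101011010010
Gen 5 (rule 126): 1111111111111
Gen 6 (rule 54): 0000000000000
Gen 7 (rule 225): 1111111111111
Gen 8 (rule 18): 0000000000000
Gen 9 (rule 126): 0000000000000
Gen 10 (rule 54): 0000000000000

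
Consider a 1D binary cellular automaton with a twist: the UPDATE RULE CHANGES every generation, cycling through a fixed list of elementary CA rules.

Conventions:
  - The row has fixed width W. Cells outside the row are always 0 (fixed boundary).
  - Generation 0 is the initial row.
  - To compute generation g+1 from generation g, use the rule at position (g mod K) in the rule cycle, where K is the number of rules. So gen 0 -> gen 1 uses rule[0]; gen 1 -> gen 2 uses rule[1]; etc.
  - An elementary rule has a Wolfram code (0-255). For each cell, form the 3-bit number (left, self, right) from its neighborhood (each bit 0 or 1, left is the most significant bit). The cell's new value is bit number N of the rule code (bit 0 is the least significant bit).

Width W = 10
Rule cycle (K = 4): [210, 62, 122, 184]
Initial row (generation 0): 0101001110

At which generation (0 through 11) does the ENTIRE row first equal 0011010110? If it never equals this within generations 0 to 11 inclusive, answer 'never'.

Answer: never

Derivation:
Gen 0: 0101001110
Gen 1 (rule 210): 1000110111
Gen 2 (rule 62): 1101101100
Gen 3 (rule 122): 1111111110
Gen 4 (rule 184): 1111111101
Gen 5 (rule 210): 0111111100
Gen 6 (rule 62): 1100000010
Gen 7 (rule 122): 1110000101
Gen 8 (rule 184): 1101000010
Gen 9 (rule 210): 0100100101
Gen 10 (rule 62): 1111111111
Gen 11 (rule 122): 1000000001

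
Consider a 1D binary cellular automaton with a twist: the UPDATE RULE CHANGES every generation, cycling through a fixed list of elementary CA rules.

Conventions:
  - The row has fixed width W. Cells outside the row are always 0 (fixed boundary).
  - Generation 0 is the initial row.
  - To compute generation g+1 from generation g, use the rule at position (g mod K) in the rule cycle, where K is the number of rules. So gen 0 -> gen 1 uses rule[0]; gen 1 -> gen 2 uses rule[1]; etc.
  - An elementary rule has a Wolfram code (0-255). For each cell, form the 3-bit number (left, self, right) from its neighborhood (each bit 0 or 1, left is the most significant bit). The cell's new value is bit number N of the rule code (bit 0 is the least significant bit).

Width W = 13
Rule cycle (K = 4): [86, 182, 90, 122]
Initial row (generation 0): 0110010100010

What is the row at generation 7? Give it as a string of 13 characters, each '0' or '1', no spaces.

Answer: 0000000110110

Derivation:
Gen 0: 0110010100010
Gen 1 (rule 86): 1011110110111
Gen 2 (rule 182): 1101101001010
Gen 3 (rule 90): 1101100110001
Gen 4 (rule 122): 1111111111010
Gen 5 (rule 86): 0000000001011
Gen 6 (rule 182): 0000000011100
Gen 7 (rule 90): 0000000110110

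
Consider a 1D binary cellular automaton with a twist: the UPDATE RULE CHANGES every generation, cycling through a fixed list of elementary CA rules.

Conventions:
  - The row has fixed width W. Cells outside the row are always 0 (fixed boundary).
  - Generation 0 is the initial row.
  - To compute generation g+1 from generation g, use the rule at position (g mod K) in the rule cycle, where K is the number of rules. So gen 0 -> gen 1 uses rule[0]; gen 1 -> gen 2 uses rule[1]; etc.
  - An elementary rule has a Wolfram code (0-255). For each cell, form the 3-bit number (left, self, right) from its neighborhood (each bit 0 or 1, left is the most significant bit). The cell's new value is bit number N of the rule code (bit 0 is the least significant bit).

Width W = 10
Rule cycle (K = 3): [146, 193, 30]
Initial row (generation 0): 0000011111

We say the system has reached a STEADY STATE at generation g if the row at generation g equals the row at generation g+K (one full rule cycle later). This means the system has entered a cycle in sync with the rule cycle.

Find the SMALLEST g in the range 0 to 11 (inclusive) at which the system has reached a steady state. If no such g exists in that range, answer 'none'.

Gen 0: 0000011111
Gen 1 (rule 146): 0000101110
Gen 2 (rule 193): 1110000110
Gen 3 (rule 30): 1001001101
Gen 4 (rule 146): 0110110000
Gen 5 (rule 193): 0010010111
Gen 6 (rule 30): 0111110100
Gen 7 (rule 146): 1011100010
Gen 8 (rule 193): 0001101000
Gen 9 (rule 30): 0011001100
Gen 10 (rule 146): 0100110010
Gen 11 (rule 193): 0000010000
Gen 12 (rule 30): 0000111000
Gen 13 (rule 146): 0001010100
Gen 14 (rule 193): 1100000001

Answer: none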